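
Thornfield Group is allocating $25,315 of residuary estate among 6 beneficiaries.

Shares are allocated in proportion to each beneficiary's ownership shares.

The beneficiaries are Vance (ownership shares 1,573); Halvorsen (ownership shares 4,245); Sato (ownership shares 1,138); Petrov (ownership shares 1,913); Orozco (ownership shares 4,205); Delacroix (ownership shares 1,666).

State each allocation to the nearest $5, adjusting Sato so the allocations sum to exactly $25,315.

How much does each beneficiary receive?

Vance: $2,700 | Halvorsen: $7,290 | Sato: $1,960 | Petrov: $3,285 | Orozco: $7,220 | Delacroix: $2,860

Total ownership shares = 14,740.
Pro-rata amounts: Vance 1,573/14,740 × $25,315 = 2,701.53; Halvorsen 4,245/14,740 × $25,315 = 7,290.51; Sato 1,138/14,740 × $25,315 = 1,954.44; Petrov 1,913/14,740 × $25,315 = 3,285.45; Orozco 4,205/14,740 × $25,315 = 7,221.82; Delacroix 1,666/14,740 × $25,315 = 2,861.25.
After rounding ($5): Vance $2,700; Halvorsen $7,290; Sato $1,955; Petrov $3,285; Orozco $7,220; Delacroix $2,860. Sum = $25,310.
Difference $25,315 − $25,310 = +$5 applied to Sato: Sato becomes $1,960.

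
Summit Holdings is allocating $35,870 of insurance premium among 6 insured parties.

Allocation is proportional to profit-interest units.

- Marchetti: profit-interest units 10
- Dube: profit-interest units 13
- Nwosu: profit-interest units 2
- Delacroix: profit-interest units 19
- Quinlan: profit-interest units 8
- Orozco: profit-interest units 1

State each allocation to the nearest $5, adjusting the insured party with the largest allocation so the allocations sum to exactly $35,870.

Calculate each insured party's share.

Sum of profit-interest units: 53.
Unrounded shares: Marchetti 10/53 × $35,870 = 6,767.92; Dube 13/53 × $35,870 = 8,798.30; Nwosu 2/53 × $35,870 = 1,353.58; Delacroix 19/53 × $35,870 = 12,859.06; Quinlan 8/53 × $35,870 = 5,414.34; Orozco 1/53 × $35,870 = 676.79.
After rounding ($5): Marchetti $6,770; Dube $8,800; Nwosu $1,355; Delacroix $12,860; Quinlan $5,415; Orozco $675. Sum = $35,875.
Difference $35,870 − $35,875 = −$5 applied to largest allocation (Delacroix): Delacroix becomes $12,855.

Marchetti: $6,770; Dube: $8,800; Nwosu: $1,355; Delacroix: $12,855; Quinlan: $5,415; Orozco: $675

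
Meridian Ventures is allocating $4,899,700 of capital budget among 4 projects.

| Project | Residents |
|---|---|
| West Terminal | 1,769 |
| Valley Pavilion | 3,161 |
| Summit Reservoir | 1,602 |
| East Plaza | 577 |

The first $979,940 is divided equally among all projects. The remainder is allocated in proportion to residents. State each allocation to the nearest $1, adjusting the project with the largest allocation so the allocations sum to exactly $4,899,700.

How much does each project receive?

$979,940 shared equally gives $244,985 per project.
Remainder $3,919,760 by residents (total 7,109): West Terminal 975,391.12 → $975,391; Valley Pavilion 1,742,911.99 → $1,742,912; Summit Reservoir 883,310.67 → $883,311; East Plaza 318,146.23 → $318,146.
Totals: West Terminal $244,985 + $975,391 = $1,220,376; Valley Pavilion $244,985 + $1,742,912 = $1,987,897; Summit Reservoir $244,985 + $883,311 = $1,128,296; East Plaza $244,985 + $318,146 = $563,131.

West Terminal: $1,220,376; Valley Pavilion: $1,987,897; Summit Reservoir: $1,128,296; East Plaza: $563,131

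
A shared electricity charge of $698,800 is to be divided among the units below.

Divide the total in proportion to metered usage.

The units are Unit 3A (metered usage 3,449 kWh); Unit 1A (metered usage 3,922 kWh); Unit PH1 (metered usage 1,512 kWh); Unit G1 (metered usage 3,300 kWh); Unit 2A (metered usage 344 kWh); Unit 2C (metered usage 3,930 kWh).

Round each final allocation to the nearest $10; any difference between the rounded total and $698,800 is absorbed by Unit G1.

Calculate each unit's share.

Unit 3A: $146,450 · Unit 1A: $166,540 · Unit PH1: $64,200 · Unit G1: $140,120 · Unit 2A: $14,610 · Unit 2C: $166,880

Total metered usage = 16,457.
Unrounded shares: Unit 3A 3,449/16,457 × $698,800 = 146,452.04; Unit 1A 3,922/16,457 × $698,800 = 166,536.65; Unit PH1 1,512/16,457 × $698,800 = 64,202.81; Unit G1 3,300/16,457 × $698,800 = 140,125.17; Unit 2A 344/16,457 × $698,800 = 14,606.99; Unit 2C 3,930/16,457 × $698,800 = 166,876.34.
At nearest $10: Unit 3A $146,450; Unit 1A $166,540; Unit PH1 $64,200; Unit G1 $140,130; Unit 2A $14,610; Unit 2C $166,880. Sum = $698,810.
Difference $698,800 − $698,810 = −$10 applied to Unit G1: Unit G1 becomes $140,120.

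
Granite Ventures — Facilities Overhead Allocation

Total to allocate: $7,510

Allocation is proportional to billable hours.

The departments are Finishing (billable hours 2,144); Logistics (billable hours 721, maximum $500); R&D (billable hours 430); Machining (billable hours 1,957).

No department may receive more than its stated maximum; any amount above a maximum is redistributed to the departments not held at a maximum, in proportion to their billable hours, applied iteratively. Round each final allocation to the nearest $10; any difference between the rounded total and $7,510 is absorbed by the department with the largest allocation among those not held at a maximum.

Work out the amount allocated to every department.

Billable hours total: 5,252.
Unconstrained shares: Finishing 3,065.77; Logistics 1,030.98; R&D 614.87; Machining 2,798.38.
Held at cap: Logistics ($500); balance $7,010 reallocated over remaining billable hours 4,531.
Shares after redistribution: Finishing 3,317.02 → $3,320; R&D 665.26 → $670; Machining 3,027.71 → $3,030.
Rounding difference −$10 applied to Finishing → $3,310.

Finishing: $3,310 | Logistics: $500 | R&D: $670 | Machining: $3,030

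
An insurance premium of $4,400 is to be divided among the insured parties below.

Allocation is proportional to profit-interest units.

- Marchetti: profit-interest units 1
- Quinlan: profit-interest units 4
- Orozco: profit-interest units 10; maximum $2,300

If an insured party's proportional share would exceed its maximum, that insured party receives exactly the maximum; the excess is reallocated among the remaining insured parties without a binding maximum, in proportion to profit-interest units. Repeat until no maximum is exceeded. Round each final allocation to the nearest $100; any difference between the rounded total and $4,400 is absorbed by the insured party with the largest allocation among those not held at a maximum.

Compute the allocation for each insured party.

Combined profit-interest units = 15.
Unconstrained shares: Marchetti 293.33; Quinlan 1,173.33; Orozco 2,933.33.
Held at cap: Orozco ($2,300); remaining pool $2,100 reallocated over remaining profit-interest units 5.
Remaining shares: Marchetti 420.00 → $400; Quinlan 1,680.00 → $1,700.

Marchetti: $400; Quinlan: $1,700; Orozco: $2,300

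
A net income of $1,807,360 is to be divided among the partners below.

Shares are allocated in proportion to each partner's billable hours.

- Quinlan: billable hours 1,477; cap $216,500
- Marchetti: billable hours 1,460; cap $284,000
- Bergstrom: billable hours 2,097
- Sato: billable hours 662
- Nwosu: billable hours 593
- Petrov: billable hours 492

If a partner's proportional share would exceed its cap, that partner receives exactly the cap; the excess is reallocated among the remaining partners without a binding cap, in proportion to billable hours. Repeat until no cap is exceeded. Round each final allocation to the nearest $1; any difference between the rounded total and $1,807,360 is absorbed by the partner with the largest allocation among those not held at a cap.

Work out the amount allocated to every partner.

Quinlan: $216,500 · Marchetti: $284,000 · Bergstrom: $712,925 · Sato: $225,063 · Nwosu: $201,605 · Petrov: $167,267

Total billable hours = 6,781.
Unconstrained shares: Quinlan 393,669.18; Marchetti 389,138.12; Bergstrom 558,919.62; Sato 176,444.82; Nwosu 158,054.05; Petrov 131,134.22.
Capped: Quinlan ($216,500), Marchetti ($284,000); residual $1,306,860 reallocated over remaining billable hours 3,844.
Shares after redistribution: Bergstrom 712,925.45 → $712,925; Sato 225,062.78 → $225,063; Nwosu 201,604.57 → $201,605; Petrov 167,267.20 → $167,267.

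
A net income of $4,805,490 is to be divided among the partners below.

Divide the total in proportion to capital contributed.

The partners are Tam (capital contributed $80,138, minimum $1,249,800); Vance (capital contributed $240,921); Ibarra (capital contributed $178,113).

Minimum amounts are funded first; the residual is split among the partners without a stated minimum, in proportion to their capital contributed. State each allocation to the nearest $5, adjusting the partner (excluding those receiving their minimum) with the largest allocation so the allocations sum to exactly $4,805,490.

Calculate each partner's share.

Tam: $1,249,800 · Vance: $2,044,320 · Ibarra: $1,511,370

Minimums first: Tam $1,249,800. Remaining pool $3,555,690.
Remaining pool split over remaining capital contributed 419,034: Vance 2,044,321.92 → $2,044,320; Ibarra 1,511,368.08 → $1,511,370.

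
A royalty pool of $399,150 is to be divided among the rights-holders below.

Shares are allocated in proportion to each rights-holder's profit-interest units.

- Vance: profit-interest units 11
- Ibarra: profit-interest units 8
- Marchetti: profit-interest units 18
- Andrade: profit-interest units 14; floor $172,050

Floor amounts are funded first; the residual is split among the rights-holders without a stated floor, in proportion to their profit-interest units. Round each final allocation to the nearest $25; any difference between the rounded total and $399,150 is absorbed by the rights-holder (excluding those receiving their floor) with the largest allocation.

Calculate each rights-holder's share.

Fund the minimums — Andrade $172,050. Balance $227,100.
Balance split over remaining profit-interest units 37: Vance 67,516.22 → $67,525; Ibarra 49,102.70 → $49,100; Marchetti 110,481.08 → $110,475.

Vance: $67,525 | Ibarra: $49,100 | Marchetti: $110,475 | Andrade: $172,050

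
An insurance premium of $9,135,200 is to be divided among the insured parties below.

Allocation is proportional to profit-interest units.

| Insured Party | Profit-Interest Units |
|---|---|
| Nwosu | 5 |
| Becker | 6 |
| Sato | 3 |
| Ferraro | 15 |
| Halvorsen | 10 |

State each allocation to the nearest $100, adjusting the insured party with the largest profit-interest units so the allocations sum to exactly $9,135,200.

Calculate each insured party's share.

Total profit-interest units = 5 + 6 + 3 + 15 + 10 = 39.
Unrounded shares: Nwosu 1,171,179.49; Becker 1,405,415.38; Sato 702,707.69; Ferraro 3,513,538.46; Halvorsen 2,342,358.97.
After rounding ($100): Nwosu $1,171,200; Becker $1,405,400; Sato $702,700; Ferraro $3,513,500; Halvorsen $2,342,400. Sum = $9,135,200.
No rounding difference to absorb.

Nwosu: $1,171,200; Becker: $1,405,400; Sato: $702,700; Ferraro: $3,513,500; Halvorsen: $2,342,400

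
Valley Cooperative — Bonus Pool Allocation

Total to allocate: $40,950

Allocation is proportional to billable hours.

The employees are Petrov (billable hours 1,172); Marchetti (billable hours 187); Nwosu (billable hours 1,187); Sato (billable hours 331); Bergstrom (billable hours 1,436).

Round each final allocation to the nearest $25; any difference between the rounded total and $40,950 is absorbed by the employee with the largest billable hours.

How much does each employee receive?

Sum of billable hours: 1,172 + 187 + 1,187 + 331 + 1,436 = 4,313.
Unrounded shares: Petrov 11,127.61; Marchetti 1,775.48; Nwosu 11,270.03; Sato 3,142.70; Bergstrom 13,634.18.
Rounded to nearest $25: Petrov $11,125; Marchetti $1,775; Nwosu $11,275; Sato $3,150; Bergstrom $13,625. Sum = $40,950.
Sum already equals the total — no adjustment.

Petrov: $11,125 | Marchetti: $1,775 | Nwosu: $11,275 | Sato: $3,150 | Bergstrom: $13,625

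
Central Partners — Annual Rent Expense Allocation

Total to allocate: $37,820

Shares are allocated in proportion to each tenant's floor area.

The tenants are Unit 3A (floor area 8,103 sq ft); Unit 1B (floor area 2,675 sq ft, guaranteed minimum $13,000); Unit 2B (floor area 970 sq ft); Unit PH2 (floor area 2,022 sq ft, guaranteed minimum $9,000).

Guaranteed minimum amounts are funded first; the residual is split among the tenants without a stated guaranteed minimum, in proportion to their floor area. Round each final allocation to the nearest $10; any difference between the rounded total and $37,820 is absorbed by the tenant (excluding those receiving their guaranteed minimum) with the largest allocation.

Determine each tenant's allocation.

Fund the minimums — Unit 1B $13,000; Unit PH2 $9,000. Balance $15,820.
Balance split over remaining floor area 9,073: Unit 3A 14,128.67 → $14,130; Unit 2B 1,691.33 → $1,690.

Unit 3A: $14,130 · Unit 1B: $13,000 · Unit 2B: $1,690 · Unit PH2: $9,000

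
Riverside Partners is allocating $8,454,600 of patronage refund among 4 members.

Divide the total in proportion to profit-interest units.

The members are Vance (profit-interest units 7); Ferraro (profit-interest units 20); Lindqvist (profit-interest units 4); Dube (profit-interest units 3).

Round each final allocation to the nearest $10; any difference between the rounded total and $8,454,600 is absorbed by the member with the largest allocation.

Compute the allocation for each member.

Sum of profit-interest units: 34.
Unrounded shares: Vance 7/34 × $8,454,600 = 1,740,652.94; Ferraro 20/34 × $8,454,600 = 4,973,294.12; Lindqvist 4/34 × $8,454,600 = 994,658.82; Dube 3/34 × $8,454,600 = 745,994.12.
Rounded to nearest $10: Vance $1,740,650; Ferraro $4,973,290; Lindqvist $994,660; Dube $745,990. Sum = $8,454,590.
Difference $8,454,600 − $8,454,590 = +$10 applied to largest allocation (Ferraro): Ferraro becomes $4,973,300.

Vance: $1,740,650 | Ferraro: $4,973,300 | Lindqvist: $994,660 | Dube: $745,990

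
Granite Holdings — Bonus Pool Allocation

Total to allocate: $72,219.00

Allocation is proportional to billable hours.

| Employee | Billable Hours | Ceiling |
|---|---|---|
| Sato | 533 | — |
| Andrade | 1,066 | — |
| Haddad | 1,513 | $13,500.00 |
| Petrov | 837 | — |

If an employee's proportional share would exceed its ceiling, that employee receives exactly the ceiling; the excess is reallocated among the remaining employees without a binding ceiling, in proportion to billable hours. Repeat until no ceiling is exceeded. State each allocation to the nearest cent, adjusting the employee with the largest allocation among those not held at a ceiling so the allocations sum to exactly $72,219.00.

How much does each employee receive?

Sato: $12,847.79; Andrade: $25,695.59; Haddad: $13,500.00; Petrov: $20,175.62

Combined billable hours = 3,949.
Proportional shares (ignoring caps): Sato 9,747.4619; Andrade 19,494.9238; Haddad 27,669.6245; Petrov 15,306.9899.
Cap binds for Haddad ($13,500.00); remaining pool $58,719.00 reallocated over remaining billable hours 2,436.
Redistributed shares: Sato 12,847.7943 → $12,847.79; Andrade 25,695.5887 → $25,695.59; Petrov 20,175.6170 → $20,175.62.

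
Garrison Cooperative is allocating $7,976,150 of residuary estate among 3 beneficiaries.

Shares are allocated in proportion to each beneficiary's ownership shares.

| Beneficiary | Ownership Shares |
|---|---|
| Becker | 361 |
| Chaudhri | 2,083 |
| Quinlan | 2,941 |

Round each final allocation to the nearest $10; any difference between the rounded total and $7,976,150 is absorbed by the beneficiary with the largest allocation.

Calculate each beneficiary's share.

Total ownership shares = 5,385.
Proportional shares: Becker 361/5,385 × $7,976,150 = 534,705.69; Chaudhri 2,083/5,385 × $7,976,150 = 3,085,296.28; Quinlan 2,941/5,385 × $7,976,150 = 4,356,148.03.
After rounding ($10): Becker $534,710; Chaudhri $3,085,300; Quinlan $4,356,150. Sum = $7,976,160.
Difference $7,976,150 − $7,976,160 = −$10 applied to largest allocation (Quinlan): Quinlan becomes $4,356,140.

Becker: $534,710; Chaudhri: $3,085,300; Quinlan: $4,356,140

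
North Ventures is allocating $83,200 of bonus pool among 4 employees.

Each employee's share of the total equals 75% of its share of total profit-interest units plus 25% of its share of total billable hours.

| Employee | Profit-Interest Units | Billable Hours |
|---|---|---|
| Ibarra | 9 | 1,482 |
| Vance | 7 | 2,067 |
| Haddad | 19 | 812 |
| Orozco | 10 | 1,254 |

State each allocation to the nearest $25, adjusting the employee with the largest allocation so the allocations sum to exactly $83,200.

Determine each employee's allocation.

Ibarra: $17,975; Vance: $17,375; Haddad: $29,350; Orozco: $18,500

Totals — profit-interest units 45, billable hours 5,615.
Combined weights (75% profit-interest units + 25% billable hours): Ibarra 0.2160; Vance 0.2087; Haddad 0.3528; Orozco 0.2225.
Proportional shares: Ibarra 17,969.87; Vance 17,363.59; Haddad 29,354.61; Orozco 18,511.94.
At nearest $25: Ibarra $17,975; Vance $17,375; Haddad $29,350; Orozco $18,500. Sum = $83,200.
Rounded total matches; no reconciliation needed.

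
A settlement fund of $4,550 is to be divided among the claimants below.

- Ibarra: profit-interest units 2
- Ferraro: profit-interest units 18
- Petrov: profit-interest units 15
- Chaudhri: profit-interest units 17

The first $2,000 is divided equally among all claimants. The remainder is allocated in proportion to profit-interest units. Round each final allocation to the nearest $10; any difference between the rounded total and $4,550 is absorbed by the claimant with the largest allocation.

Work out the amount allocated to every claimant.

First tranche $2,000 split equally: $500 each.
Remainder $2,550 by profit-interest units (total 52): Ibarra 98.08 → $100; Ferraro 882.69 → $880; Petrov 735.58 → $740; Chaudhri 833.65 → $830.
Totals: Ibarra $500 + $100 = $600; Ferraro $500 + $880 = $1,380; Petrov $500 + $740 = $1,240; Chaudhri $500 + $830 = $1,330.

Ibarra: $600 · Ferraro: $1,380 · Petrov: $1,240 · Chaudhri: $1,330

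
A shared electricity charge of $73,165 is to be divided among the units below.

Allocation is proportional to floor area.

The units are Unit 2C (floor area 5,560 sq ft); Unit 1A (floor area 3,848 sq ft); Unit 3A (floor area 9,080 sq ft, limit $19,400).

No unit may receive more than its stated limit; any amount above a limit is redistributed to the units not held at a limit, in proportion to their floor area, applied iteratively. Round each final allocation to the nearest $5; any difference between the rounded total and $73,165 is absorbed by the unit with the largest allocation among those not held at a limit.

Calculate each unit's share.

Unit 2C: $31,775 | Unit 1A: $21,990 | Unit 3A: $19,400

Combined floor area = 18,488.
Proportional shares (ignoring caps): Unit 2C 22,003.32; Unit 1A 15,228.20; Unit 3A 35,933.48.
Cap binds for Unit 3A ($19,400); balance $53,765 reallocated over remaining floor area 9,408.
Redistributed shares: Unit 2C 31,774.38 → $31,775; Unit 1A 21,990.62 → $21,990.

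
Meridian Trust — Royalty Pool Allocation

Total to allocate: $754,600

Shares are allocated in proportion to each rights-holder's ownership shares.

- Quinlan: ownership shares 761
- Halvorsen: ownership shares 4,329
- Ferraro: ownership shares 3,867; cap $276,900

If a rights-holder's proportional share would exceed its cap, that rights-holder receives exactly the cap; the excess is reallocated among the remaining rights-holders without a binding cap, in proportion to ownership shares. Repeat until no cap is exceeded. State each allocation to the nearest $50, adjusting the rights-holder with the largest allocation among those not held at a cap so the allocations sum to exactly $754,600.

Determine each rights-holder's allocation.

Quinlan: $71,400 · Halvorsen: $406,300 · Ferraro: $276,900

Total ownership shares = 8,957.
Unconstrained shares: Quinlan 64,111.93; Halvorsen 364,705.08; Ferraro 325,782.99.
Cap binds for Ferraro ($276,900); balance $477,700 reallocated over remaining ownership shares 5,090.
Remaining shares: Quinlan 71,420.37 → $71,400; Halvorsen 406,279.63 → $406,300.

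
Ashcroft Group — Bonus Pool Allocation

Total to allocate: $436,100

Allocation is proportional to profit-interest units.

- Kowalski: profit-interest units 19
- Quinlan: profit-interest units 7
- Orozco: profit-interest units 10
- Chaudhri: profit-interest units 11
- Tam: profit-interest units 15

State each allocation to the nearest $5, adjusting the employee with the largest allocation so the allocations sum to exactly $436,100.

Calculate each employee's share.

Total profit-interest units = 62.
Pro-rata amounts: Kowalski 19/62 × $436,100 = 133,643.55; Quinlan 7/62 × $436,100 = 49,237.10; Orozco 10/62 × $436,100 = 70,338.71; Chaudhri 11/62 × $436,100 = 77,372.58; Tam 15/62 × $436,100 = 105,508.06.
Rounded to nearest $5: Kowalski $133,645; Quinlan $49,235; Orozco $70,340; Chaudhri $77,375; Tam $105,510. Sum = $436,105.
Difference $436,100 − $436,105 = −$5 applied to largest allocation (Kowalski): Kowalski becomes $133,640.

Kowalski: $133,640; Quinlan: $49,235; Orozco: $70,340; Chaudhri: $77,375; Tam: $105,510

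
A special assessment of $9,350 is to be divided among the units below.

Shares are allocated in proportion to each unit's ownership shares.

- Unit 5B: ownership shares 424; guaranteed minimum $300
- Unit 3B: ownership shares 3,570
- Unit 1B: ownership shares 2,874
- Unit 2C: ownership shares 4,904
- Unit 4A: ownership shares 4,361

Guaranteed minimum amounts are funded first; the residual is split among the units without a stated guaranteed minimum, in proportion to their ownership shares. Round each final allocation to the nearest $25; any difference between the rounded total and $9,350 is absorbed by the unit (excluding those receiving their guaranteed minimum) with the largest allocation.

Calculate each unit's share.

Unit 5B: $300; Unit 3B: $2,050; Unit 1B: $1,650; Unit 2C: $2,850; Unit 4A: $2,500

Minimums first: Unit 5B $300. Residual $9,050.
Residual split over remaining ownership shares 15,709: Unit 3B 2,056.69 → $2,050; Unit 1B 1,655.72 → $1,650; Unit 2C 2,825.21 → $2,825; Unit 4A 2,512.38 → $2,500.
Rounding difference +$25 applied to Unit 2C → $2,850.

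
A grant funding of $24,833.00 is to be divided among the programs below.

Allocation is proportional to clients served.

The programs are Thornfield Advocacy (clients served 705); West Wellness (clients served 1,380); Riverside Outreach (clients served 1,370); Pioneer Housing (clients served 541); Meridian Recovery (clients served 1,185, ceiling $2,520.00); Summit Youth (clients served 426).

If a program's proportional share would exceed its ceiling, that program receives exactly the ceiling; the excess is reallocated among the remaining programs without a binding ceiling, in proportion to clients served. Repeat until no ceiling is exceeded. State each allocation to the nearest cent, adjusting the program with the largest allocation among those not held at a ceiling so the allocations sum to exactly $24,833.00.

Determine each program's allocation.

Thornfield Advocacy: $3,557.36 | West Wellness: $6,963.35 | Riverside Outreach: $6,912.89 | Pioneer Housing: $2,729.84 | Meridian Recovery: $2,520.00 | Summit Youth: $2,149.56

Clients served total: 5,607.
Proportional shares (ignoring caps): Thornfield Advocacy 3,122.3943; West Wellness 6,111.9208; Riverside Outreach 6,067.6315; Pioneer Housing 2,396.0501; Meridian Recovery 5,248.2798; Summit Youth 1,886.7234.
Capped: Meridian Recovery ($2,520.00); remaining pool $22,313.00 reallocated over remaining clients served 4,422.
Remaining shares: Thornfield Advocacy 3,557.3643 → $3,557.36; West Wellness 6,963.3514 → $6,963.35; Riverside Outreach 6,912.8924 → $6,912.89; Pioneer Housing 2,729.8356 → $2,729.84; Summit Youth 2,149.5563 → $2,149.56.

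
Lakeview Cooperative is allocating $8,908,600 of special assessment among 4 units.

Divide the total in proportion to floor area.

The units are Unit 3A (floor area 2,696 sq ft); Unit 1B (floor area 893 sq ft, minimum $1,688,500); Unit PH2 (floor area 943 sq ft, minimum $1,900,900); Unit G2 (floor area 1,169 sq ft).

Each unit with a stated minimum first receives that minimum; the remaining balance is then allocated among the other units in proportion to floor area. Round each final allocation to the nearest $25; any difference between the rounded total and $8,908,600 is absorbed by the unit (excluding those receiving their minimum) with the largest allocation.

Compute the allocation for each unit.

Unit 3A: $3,710,375 | Unit 1B: $1,688,500 | Unit PH2: $1,900,900 | Unit G2: $1,608,825

Guaranteed amounts: Unit 1B $1,688,500; Unit PH2 $1,900,900. Balance $5,319,200.
Balance split over remaining floor area 3,865: Unit 3A 3,710,365.64 → $3,710,375; Unit G2 1,608,834.36 → $1,608,825.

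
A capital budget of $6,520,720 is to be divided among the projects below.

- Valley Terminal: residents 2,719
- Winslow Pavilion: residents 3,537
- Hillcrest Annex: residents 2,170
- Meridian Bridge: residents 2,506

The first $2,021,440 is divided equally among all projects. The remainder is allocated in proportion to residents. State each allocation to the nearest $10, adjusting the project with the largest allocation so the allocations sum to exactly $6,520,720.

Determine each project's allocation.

$2,021,440 shared equally gives $505,360 per project.
Remainder $4,499,280 by residents (total 10,932): Valley Terminal 1,119,058.02 → $1,119,060; Winslow Pavilion 1,455,722.04 → $1,455,720; Hillcrest Annex 893,106.26 → $893,110; Meridian Bridge 1,031,393.68 → $1,031,390.
Totals: Valley Terminal $505,360 + $1,119,060 = $1,624,420; Winslow Pavilion $505,360 + $1,455,720 = $1,961,080; Hillcrest Annex $505,360 + $893,110 = $1,398,470; Meridian Bridge $505,360 + $1,031,390 = $1,536,750.

Valley Terminal: $1,624,420 | Winslow Pavilion: $1,961,080 | Hillcrest Annex: $1,398,470 | Meridian Bridge: $1,536,750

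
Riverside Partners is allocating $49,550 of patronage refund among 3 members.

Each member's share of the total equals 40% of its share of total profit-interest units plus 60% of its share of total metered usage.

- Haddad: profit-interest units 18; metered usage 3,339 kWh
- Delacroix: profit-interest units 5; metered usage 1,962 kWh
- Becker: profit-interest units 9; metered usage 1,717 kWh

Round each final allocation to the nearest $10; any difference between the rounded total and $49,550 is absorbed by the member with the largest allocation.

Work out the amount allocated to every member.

Profit-interest units total 32; metered usage total 7,018.
Composite weights (40% profit-interest units + 60% metered usage): Haddad 0.5105; Delacroix 0.2302; Becker 0.2593.
Raw shares: Haddad 25,293.59; Delacroix 11,408.40; Becker 12,848.02.
Rounded to nearest $10: Haddad $25,290; Delacroix $11,410; Becker $12,850. Sum = $49,550.
Rounded total matches; no reconciliation needed.

Haddad: $25,290 | Delacroix: $11,410 | Becker: $12,850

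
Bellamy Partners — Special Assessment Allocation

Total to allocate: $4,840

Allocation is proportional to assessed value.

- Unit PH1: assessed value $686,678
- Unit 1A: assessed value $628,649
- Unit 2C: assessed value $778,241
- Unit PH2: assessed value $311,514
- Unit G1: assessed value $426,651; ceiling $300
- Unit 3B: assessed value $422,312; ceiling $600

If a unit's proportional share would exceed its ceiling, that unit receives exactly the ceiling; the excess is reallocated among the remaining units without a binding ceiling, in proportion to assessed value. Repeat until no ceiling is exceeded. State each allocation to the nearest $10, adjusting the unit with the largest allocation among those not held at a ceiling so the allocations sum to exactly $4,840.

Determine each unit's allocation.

Unit PH1: $1,120 | Unit 1A: $1,030 | Unit 2C: $1,280 | Unit PH2: $510 | Unit G1: $300 | Unit 3B: $600

Sum of assessed value: 3,254,045.
Proportional shares (ignoring caps): Unit PH1 1,021.35; Unit 1A 935.04; Unit 2C 1,157.54; Unit PH2 463.34; Unit G1 634.59; Unit 3B 628.14.
Cap binds for Unit G1 ($300), Unit 3B ($600); balance $3,940 reallocated over remaining assessed value 2,405,082.
Shares after redistribution: Unit PH1 1,124.91 → $1,120; Unit 1A 1,029.85 → $1,030; Unit 2C 1,274.91 → $1,270; Unit PH2 510.32 → $510.
Rounding difference +$10 applied to Unit 2C → $1,280.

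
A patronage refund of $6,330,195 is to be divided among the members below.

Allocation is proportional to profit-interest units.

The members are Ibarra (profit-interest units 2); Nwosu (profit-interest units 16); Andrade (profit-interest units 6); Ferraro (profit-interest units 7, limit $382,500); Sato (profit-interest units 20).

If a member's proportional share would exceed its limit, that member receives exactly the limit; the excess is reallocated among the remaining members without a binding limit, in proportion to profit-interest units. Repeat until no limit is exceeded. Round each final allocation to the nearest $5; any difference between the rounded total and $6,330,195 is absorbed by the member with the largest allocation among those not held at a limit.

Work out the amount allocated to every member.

Ibarra: $270,350; Nwosu: $2,162,800; Andrade: $811,050; Ferraro: $382,500; Sato: $2,703,495

Sum of profit-interest units: 51.
Pro-rata shares before constraints: Ibarra 248,242.94; Nwosu 1,985,943.53; Andrade 744,728.82; Ferraro 868,850.29; Sato 2,482,429.41.
Capped: Ferraro ($382,500); residual $5,947,695 reallocated over remaining profit-interest units 44.
Remaining shares: Ibarra 270,349.77 → $270,350; Nwosu 2,162,798.18 → $2,162,800; Andrade 811,049.32 → $811,050; Sato 2,703,497.73 → $2,703,500.
Rounding difference −$5 applied to Sato → $2,703,495.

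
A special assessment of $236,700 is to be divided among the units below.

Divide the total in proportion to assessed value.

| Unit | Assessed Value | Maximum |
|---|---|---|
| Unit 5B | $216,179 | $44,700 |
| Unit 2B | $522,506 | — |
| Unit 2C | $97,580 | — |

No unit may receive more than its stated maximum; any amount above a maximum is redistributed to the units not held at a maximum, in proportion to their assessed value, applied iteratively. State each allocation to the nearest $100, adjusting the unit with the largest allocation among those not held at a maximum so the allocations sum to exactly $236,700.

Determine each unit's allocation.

Sum of assessed value: 836,265.
Unconstrained shares: Unit 5B 61,188.22; Unit 2B 147,892.32; Unit 2C 27,619.46.
Cap binds for Unit 5B ($44,700); remaining pool $192,000 reallocated over remaining assessed value 620,086.
Redistributed shares: Unit 2B 161,785.87 → $161,800; Unit 2C 30,214.13 → $30,200.

Unit 5B: $44,700 | Unit 2B: $161,800 | Unit 2C: $30,200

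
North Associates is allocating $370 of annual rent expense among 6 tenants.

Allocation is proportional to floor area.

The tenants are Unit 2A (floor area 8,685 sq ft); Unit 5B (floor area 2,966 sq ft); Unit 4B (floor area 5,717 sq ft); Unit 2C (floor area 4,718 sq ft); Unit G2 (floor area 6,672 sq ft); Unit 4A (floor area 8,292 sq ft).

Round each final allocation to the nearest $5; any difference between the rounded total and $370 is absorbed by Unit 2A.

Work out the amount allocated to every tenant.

Unit 2A: $90 · Unit 5B: $30 · Unit 4B: $55 · Unit 2C: $45 · Unit G2: $65 · Unit 4A: $85

Sum of floor area: 37,050.
Raw shares: Unit 2A 8,685/37,050 × $370 = 86.73; Unit 5B 2,966/37,050 × $370 = 29.62; Unit 4B 5,717/37,050 × $370 = 57.09; Unit 2C 4,718/37,050 × $370 = 47.12; Unit G2 6,672/37,050 × $370 = 66.63; Unit 4A 8,292/37,050 × $370 = 82.81.
After rounding ($5): Unit 2A $85; Unit 5B $30; Unit 4B $55; Unit 2C $45; Unit G2 $65; Unit 4A $85. Sum = $365.
Difference $370 − $365 = +$5 applied to Unit 2A: Unit 2A becomes $90.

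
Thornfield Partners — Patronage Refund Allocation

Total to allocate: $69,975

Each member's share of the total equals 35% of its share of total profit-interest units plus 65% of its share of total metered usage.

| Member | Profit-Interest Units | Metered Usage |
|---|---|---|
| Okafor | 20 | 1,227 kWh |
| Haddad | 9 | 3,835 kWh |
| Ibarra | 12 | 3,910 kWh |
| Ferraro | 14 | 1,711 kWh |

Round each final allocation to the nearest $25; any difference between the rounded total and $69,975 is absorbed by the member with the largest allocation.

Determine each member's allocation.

Okafor: $14,125 · Haddad: $20,325 · Ibarra: $22,000 · Ferraro: $13,525

Totals — profit-interest units 55, metered usage 10,683.
Combined weights (35% profit-interest units + 65% metered usage): Okafor 0.2019; Haddad 0.2906; Ibarra 0.3143; Ferraro 0.1932.
Raw shares: Okafor 14,129.96; Haddad 20,335.49; Ibarra 21,990.69; Ferraro 13,518.86.
After rounding ($25): Okafor $14,125; Haddad $20,325; Ibarra $22,000; Ferraro $13,525. Sum = $69,975.
Rounded total matches; no reconciliation needed.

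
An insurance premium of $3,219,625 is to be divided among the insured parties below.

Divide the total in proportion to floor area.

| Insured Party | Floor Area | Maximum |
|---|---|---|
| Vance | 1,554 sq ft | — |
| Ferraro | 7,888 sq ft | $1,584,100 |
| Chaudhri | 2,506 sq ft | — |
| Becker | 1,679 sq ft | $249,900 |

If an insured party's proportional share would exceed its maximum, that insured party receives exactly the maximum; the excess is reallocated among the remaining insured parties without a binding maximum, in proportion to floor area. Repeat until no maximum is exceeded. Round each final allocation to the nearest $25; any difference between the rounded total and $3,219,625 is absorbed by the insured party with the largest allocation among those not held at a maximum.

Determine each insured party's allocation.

Vance: $530,350 | Ferraro: $1,584,100 | Chaudhri: $855,275 | Becker: $249,900

Total floor area = 13,627.
Pro-rata shares before constraints: Vance 367,160.58; Ferraro 1,863,682.54; Chaudhri 592,087.79; Becker 396,694.09.
Held at cap: Ferraro ($1,584,100), Becker ($249,900); balance $1,385,625 reallocated over remaining floor area 4,060.
Shares after redistribution: Vance 530,359.91 → $530,350; Chaudhri 855,265.09 → $855,275.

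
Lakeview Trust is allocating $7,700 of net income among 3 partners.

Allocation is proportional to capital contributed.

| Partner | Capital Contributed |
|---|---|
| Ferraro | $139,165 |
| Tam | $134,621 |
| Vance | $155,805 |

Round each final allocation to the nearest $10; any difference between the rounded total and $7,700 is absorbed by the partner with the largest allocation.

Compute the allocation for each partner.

Ferraro: $2,490 | Tam: $2,410 | Vance: $2,800

Sum of capital contributed: 429,591.
Unrounded shares: Ferraro 139,165/429,591 × $7,700 = 2,494.40; Tam 134,621/429,591 × $7,700 = 2,412.95; Vance 155,805/429,591 × $7,700 = 2,792.65.
At nearest $10: Ferraro $2,490; Tam $2,410; Vance $2,790. Sum = $7,690.
Difference $7,700 − $7,690 = +$10 applied to largest allocation (Vance): Vance becomes $2,800.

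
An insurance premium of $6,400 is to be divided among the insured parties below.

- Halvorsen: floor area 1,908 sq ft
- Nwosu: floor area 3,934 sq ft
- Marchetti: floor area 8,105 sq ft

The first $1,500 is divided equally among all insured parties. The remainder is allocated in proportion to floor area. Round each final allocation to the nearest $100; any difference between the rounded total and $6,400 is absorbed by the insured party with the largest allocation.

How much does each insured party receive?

Equal tier: $1,500 ÷ 3 = $500 apiece.
Remainder $4,900 by floor area (total 13,947): Halvorsen 670.34 → $700; Nwosu 1,382.13 → $1,400; Marchetti 2,847.53 → $2,800.
Totals: Halvorsen $500 + $700 = $1,200; Nwosu $500 + $1,400 = $1,900; Marchetti $500 + $2,800 = $3,300.

Halvorsen: $1,200 | Nwosu: $1,900 | Marchetti: $3,300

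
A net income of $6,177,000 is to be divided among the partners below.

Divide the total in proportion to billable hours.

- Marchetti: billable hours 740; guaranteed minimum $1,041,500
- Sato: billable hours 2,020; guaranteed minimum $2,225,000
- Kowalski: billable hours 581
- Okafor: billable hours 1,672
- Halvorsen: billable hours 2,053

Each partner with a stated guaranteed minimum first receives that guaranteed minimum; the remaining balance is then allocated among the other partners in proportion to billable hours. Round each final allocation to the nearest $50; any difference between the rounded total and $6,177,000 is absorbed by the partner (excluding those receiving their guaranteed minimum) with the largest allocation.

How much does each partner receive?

Marchetti: $1,041,500 | Sato: $2,225,000 | Kowalski: $392,700 | Okafor: $1,130,150 | Halvorsen: $1,387,650

Guaranteed amounts: Marchetti $1,041,500; Sato $2,225,000. Remaining pool $2,910,500.
Remaining pool split over remaining billable hours 4,306: Kowalski 392,707.97 → $392,700; Okafor 1,130,133.77 → $1,130,150; Halvorsen 1,387,658.27 → $1,387,650.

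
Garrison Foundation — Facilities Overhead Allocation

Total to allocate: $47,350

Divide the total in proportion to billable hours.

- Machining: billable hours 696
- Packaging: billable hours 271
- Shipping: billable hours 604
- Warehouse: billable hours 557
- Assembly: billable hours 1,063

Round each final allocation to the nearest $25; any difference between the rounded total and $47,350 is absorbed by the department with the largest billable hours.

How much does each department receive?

Billable hours total: 3,191.
Pro-rata amounts: Machining 696/3,191 × $47,350 = 10,327.67; Packaging 271/3,191 × $47,350 = 4,021.26; Shipping 604/3,191 × $47,350 = 8,962.52; Warehouse 557/3,191 × $47,350 = 8,265.10; Assembly 1,063/3,191 × $47,350 = 15,773.44.
After rounding ($25): Machining $10,325; Packaging $4,025; Shipping $8,975; Warehouse $8,275; Assembly $15,775. Sum = $47,375.
Difference $47,350 − $47,375 = −$25 applied to largest billable hours (Assembly): Assembly becomes $15,750.

Machining: $10,325 | Packaging: $4,025 | Shipping: $8,975 | Warehouse: $8,275 | Assembly: $15,750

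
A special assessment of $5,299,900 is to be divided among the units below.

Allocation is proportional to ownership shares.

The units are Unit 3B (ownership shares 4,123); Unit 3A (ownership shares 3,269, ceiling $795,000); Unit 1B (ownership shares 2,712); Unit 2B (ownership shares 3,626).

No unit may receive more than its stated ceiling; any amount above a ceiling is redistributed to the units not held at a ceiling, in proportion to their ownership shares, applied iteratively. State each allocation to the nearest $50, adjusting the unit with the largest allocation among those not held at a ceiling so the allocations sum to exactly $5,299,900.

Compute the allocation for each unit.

Unit 3B: $1,775,500; Unit 3A: $795,000; Unit 1B: $1,167,900; Unit 2B: $1,561,500

Combined ownership shares = 13,730.
Pro-rata shares before constraints: Unit 3B 1,591,514.03; Unit 3A 1,261,862.57; Unit 1B 1,046,855.70; Unit 2B 1,399,667.69.
Capped: Unit 3A ($795,000); residual $4,504,900 reallocated over remaining ownership shares 10,461.
Remaining shares: Unit 3B 1,775,518.85 → $1,775,500; Unit 1B 1,167,889.19 → $1,167,900; Unit 2B 1,561,491.96 → $1,561,500.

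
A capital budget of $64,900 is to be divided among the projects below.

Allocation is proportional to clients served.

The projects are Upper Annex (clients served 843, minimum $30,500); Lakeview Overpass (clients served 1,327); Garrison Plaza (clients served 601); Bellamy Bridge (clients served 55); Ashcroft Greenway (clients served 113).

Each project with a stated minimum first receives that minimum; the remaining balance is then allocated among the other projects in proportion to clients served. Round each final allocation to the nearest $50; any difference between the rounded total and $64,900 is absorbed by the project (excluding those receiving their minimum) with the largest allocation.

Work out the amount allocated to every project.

Guaranteed amounts: Upper Annex $30,500. Residual $34,400.
Residual split over remaining clients served 2,096: Lakeview Overpass 21,779.01 → $21,800; Garrison Plaza 9,863.74 → $9,850; Bellamy Bridge 902.67 → $900; Ashcroft Greenway 1,854.58 → $1,850.

Upper Annex: $30,500; Lakeview Overpass: $21,800; Garrison Plaza: $9,850; Bellamy Bridge: $900; Ashcroft Greenway: $1,850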